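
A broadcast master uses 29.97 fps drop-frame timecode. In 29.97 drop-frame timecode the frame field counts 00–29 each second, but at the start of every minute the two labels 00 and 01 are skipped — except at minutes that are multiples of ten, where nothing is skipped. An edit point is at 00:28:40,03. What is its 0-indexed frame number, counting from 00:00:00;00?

51551

As if non-drop at 30 labels/s: (0 × 3600 + 28 × 60 + 40) × 30 + 3 = 51603.
Minute boundaries passed: 28; those not divisible by 10: 28 − 2 = 26; dropped labels = 2 × 26 = 52.
Actual frame index = 51603 − 52 = 51551.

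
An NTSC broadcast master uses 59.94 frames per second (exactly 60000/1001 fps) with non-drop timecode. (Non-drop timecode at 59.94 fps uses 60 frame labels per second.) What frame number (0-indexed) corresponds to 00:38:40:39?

Total seconds to the label: (0 × 3600 + 38 × 60 + 40) = 2320.
Frame index = 2320 × 60 + 39 = 139239.

frame 139239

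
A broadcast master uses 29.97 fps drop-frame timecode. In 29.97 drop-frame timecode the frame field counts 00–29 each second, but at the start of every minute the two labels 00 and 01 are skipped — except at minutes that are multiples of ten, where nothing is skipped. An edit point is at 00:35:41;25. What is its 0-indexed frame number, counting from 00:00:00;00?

As if non-drop at 30 labels/s: (0 × 3600 + 35 × 60 + 41) × 30 + 25 = 64255.
Minute boundaries passed: 35; those not divisible by 10: 35 − 3 = 32; dropped labels = 2 × 32 = 64.
Actual frame index = 64255 − 64 = 64191.

64191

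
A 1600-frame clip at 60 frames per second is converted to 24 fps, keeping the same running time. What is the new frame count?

640 frames

Target frames = source frames × (target rate / source rate) = 1600 × (24)/(60) = 1600 × 2/5 = 640.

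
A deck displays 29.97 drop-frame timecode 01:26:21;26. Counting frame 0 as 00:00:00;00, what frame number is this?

155300

As if non-drop at 30 labels/s: (1 × 3600 + 26 × 60 + 21) × 30 + 26 = 155456.
Minute boundaries passed: 86; those not divisible by 10: 86 − 8 = 78; dropped labels = 2 × 78 = 156.
Actual frame index = 155456 − 156 = 155300.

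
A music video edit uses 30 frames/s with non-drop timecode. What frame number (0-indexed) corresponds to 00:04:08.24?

Total seconds to the label: (0 × 3600 + 4 × 60 + 8) = 248.
Frame index = 248 × 30 + 24 = 7464.

frame 7464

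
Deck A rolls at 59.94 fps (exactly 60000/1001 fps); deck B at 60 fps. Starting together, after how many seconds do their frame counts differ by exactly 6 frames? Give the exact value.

The gap grows by |60 − 60000/1001| = 60/1001 frames per second.
Time for a 6-frame gap: 6 ÷ (60/1001) = 100.1 s.

100.1 seconds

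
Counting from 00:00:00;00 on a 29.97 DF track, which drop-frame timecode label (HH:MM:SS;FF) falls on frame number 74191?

Ten DF minutes hold 17982 frames, so frame 74191 lies in block 4 (frames 71928–89909) with 2263 frames into that block.
The block's first minute is 1800 frames and the rest 1798 each; 2263 frames reaches minute 1, so 4 × 18 + 1 × 2 = 74 labels have been skipped so far.
Adding those back, label number 74191 + 74 = 74265 at 30 labels/s is 2475 s + 15 f = 0 h 41 min 15 s frame 15, i.e. 00:41:15;15.

00:41:15;15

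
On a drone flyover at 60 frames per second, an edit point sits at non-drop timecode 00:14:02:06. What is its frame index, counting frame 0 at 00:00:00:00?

frame 50526

Total seconds to the label: (0 × 3600 + 14 × 60 + 2) = 842.
Frame index = 842 × 60 + 6 = 50526.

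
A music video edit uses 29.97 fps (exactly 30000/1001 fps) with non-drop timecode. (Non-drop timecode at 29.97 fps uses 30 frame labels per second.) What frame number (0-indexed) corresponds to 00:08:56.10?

Total seconds to the label: (0 × 3600 + 8 × 60 + 56) = 536.
Frame index = 536 × 30 + 10 = 16090.

16090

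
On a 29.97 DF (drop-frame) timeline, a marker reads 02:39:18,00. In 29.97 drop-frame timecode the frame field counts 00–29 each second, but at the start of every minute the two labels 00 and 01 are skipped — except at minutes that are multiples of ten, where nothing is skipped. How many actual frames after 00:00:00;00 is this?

Complete 10-minute blocks: 15, each 17982 frames → 269730.
Remaining 9 whole minutes in the current block: 1800 + 8 × 1798 = 16184 frames.
Within the current minute: 18 × 30 + 0 − 2 = 538 (labels ;00/;01 skipped at this minute). Total = 269730 + 16184 + 538 = 286452.

286452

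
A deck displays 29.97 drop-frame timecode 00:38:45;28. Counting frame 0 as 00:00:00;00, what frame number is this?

69708

As if non-drop at 30 labels/s: (0 × 3600 + 38 × 60 + 45) × 30 + 28 = 69778.
Minute boundaries passed: 38; those not divisible by 10: 38 − 3 = 35; dropped labels = 2 × 35 = 70.
Actual frame index = 69778 − 70 = 69708.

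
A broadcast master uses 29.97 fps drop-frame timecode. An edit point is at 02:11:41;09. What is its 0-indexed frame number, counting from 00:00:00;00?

As if non-drop at 30 labels/s: (2 × 3600 + 11 × 60 + 41) × 30 + 9 = 237039.
Minute boundaries passed: 131; those not divisible by 10: 131 − 13 = 118; dropped labels = 2 × 118 = 236.
Actual frame index = 237039 − 236 = 236803.

236803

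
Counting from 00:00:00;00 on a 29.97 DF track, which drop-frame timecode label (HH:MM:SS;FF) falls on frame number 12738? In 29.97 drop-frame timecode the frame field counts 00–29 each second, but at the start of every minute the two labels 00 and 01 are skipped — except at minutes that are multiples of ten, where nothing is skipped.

Ten DF minutes hold 17982 frames, so frame 12738 lies in block 0 (frames 0–17981) with 12738 frames into that block.
The block's first minute is 1800 frames and the rest 1798 each; 12738 frames reaches minute 7, so 0 × 18 + 7 × 2 = 14 labels have been skipped so far.
Adding those back, label number 12738 + 14 = 12752 at 30 labels/s is 425 s + 2 f = 0 h 7 min 5 s frame 2, i.e. 00:07:05;02.

00:07:05;02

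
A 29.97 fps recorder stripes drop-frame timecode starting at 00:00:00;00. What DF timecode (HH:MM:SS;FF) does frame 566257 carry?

Ten DF minutes hold 17982 frames, so frame 566257 lies in block 31 (frames 557442–575423) with 8815 frames into that block.
The block's first minute is 1800 frames and the rest 1798 each; 8815 frames reaches minute 4, so 31 × 18 + 4 × 2 = 566 labels have been skipped so far.
Adding those back, label number 566257 + 566 = 566823 at 30 labels/s is 18894 s + 3 f = 5 h 14 min 54 s frame 3, i.e. 05:14:54;03.

05:14:54;03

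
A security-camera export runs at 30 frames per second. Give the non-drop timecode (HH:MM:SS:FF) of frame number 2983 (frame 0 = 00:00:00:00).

00:01:39:13

2983 ÷ 30 = 99 full seconds, remainder 13 frames.
99 s = 0 h 1 min 39 s.
Timecode: 00:01:39:13.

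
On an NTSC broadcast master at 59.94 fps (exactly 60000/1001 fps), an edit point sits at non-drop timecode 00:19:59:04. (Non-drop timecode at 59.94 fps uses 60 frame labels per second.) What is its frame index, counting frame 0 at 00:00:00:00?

frame 71944

Total seconds to the label: (0 × 3600 + 19 × 60 + 59) = 1199.
Frame index = 1199 × 60 + 4 = 71944.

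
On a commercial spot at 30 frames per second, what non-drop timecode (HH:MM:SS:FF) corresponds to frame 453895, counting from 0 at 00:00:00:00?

04:12:09:25

453895 ÷ 30 = 15129 full seconds, remainder 25 frames.
15129 s = 4 h 12 min 9 s.
Timecode: 04:12:09:25.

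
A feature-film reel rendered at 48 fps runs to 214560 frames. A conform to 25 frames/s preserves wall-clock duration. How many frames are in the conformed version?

111750 frames

Target frames = source frames × (target rate / source rate) = 214560 × (25)/(48) = 214560 × 25/48 = 111750.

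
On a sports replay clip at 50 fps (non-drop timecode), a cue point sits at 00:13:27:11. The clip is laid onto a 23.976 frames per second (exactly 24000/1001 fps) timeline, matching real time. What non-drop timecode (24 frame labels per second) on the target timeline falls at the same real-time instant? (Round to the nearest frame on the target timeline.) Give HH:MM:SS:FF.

Source frame index: (0×3600 + 13×60 + 27) × 50 + 11 = 40361.
Real time: 40361 / (50) = 40361/50 s.
Target frame: (40361/50) × (24000/1001) = 19373280/1001 ≈ 19353.926 → 19354.
At 24 labels/s: frame 19354 → 00:13:26:10.

00:13:26:10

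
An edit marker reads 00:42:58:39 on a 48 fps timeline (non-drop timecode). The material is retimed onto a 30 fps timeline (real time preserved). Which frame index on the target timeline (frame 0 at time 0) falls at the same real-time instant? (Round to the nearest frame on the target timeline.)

Source frame index: (0×3600 + 42×60 + 58) × 48 + 39 = 123783.
Real time: 123783 / (48) = 41261/16 s.
Target frame: (41261/16) × (30) = 618915/8 ≈ 77364.375 → 77364.

frame 77364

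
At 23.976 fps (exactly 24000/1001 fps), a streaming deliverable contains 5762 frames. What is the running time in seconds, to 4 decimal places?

Running time = 5762 × 1001/24000 = 2883881/12000 s ≈ 240.3234 s.

240.3234 seconds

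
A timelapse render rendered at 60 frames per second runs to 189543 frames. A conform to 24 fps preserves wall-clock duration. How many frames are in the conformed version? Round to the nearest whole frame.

Frames at target rate = 189543 × (24) / (60) = 379086/5 ≈ 75817.200.
Nearest whole frame: 75817.

75817 frames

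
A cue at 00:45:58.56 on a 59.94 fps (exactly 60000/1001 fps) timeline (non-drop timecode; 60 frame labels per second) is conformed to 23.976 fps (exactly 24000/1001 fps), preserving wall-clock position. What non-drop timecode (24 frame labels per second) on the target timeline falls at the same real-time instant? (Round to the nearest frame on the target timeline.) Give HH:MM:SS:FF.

00:45:58:22

Source frame index: (0×3600 + 45×60 + 58) × 60 + 56 = 165536.
Real time: 165536 / (60000/1001) = 5178173/1875 s.
Target frame: (5178173/1875) × (24000/1001) = 331072/5 ≈ 66214.400 → 66214.
At 24 labels/s: frame 66214 → 00:45:58:22.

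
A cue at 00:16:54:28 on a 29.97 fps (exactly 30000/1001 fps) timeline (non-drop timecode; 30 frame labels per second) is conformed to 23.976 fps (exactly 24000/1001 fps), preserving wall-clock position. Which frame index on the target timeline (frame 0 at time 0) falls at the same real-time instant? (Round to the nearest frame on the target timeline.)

frame 24358

Source frame index: (0×3600 + 16×60 + 54) × 30 + 28 = 30448.
Real time: 30448 / (30000/1001) = 1904903/1875 s.
Target frame: (1904903/1875) × (24000/1001) = 121792/5 ≈ 24358.400 → 24358.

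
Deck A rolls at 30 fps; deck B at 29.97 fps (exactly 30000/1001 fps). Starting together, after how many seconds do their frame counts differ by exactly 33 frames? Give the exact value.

1101.1 seconds

The gap grows by |30000/1001 − 30| = 30/1001 frames per second.
Time for a 33-frame gap: 33 ÷ (30/1001) = 1101.1 s.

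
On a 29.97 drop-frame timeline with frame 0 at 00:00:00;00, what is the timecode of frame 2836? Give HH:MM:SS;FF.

Each 10-minute DF block holds 10 × 60 × 30 − 9 × 2 = 17982 frames. 2836 ÷ 17982 → 0 full blocks, remainder 2836.
Within the partial block the first minute is 1800 frames and each further minute 1798, so 1 further minute boundary passed. Total skipped labels = 18 × 0 + 2 × 1 = 2.
Non-drop label index = 2836 + 2 = 2838; at 30 labels/s that is 00:01:34:18, i.e. DF 00:01:34;18.

00:01:34;18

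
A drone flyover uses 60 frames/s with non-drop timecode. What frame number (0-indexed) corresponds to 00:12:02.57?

43377

Total seconds to the label: (0 × 3600 + 12 × 60 + 2) = 722.
Frame index = 722 × 60 + 57 = 43377.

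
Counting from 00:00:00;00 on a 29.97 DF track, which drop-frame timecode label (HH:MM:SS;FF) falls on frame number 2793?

Ten DF minutes hold 17982 frames, so frame 2793 lies in block 0 (frames 0–17981) with 2793 frames into that block.
The block's first minute is 1800 frames and the rest 1798 each; 2793 frames reaches minute 1, so 0 × 18 + 1 × 2 = 2 labels have been skipped so far.
Adding those back, label number 2793 + 2 = 2795 at 30 labels/s is 93 s + 5 f = 0 h 1 min 33 s frame 5, i.e. 00:01:33;05.

00:01:33;05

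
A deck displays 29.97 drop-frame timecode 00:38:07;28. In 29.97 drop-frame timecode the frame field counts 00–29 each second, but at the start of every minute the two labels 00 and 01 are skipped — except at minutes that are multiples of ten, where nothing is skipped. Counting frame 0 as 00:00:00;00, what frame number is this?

68568

As if non-drop at 30 labels/s: (0 × 3600 + 38 × 60 + 7) × 30 + 28 = 68638.
Minute boundaries passed: 38; those not divisible by 10: 38 − 3 = 35; dropped labels = 2 × 35 = 70.
Actual frame index = 68638 − 70 = 68568.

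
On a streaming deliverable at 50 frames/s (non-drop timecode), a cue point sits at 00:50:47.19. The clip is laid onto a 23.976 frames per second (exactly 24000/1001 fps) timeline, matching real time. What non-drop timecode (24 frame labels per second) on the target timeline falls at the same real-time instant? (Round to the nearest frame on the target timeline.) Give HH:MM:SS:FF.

00:50:44:08

Source frame index: (0×3600 + 50×60 + 47) × 50 + 19 = 152369.
Real time: 152369 / (50) = 152369/50 s.
Target frame: (152369/50) × (24000/1001) = 10448160/143 ≈ 73064.056 → 73064.
At 24 labels/s: frame 73064 → 00:50:44:08.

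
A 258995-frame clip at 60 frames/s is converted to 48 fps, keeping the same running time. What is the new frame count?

207196 frames

Target frames = source frames × (target rate / source rate) = 258995 × (48)/(60) = 258995 × 4/5 = 207196.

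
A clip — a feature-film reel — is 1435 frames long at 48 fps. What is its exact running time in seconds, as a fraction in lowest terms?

1435/48 seconds

Running time = 1435 ÷ (48) = 1435 × 1/48 = 1435/48 s.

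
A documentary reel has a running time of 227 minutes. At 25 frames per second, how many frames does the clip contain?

340500 frames

227 min = 13620 s.
Frames = 13620 × 25 = 340500.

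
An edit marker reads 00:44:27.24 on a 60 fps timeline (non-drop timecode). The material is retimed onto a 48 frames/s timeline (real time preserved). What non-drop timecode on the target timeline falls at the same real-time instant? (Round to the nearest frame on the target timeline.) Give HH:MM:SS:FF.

00:44:27:19

Source frame index: (0×3600 + 44×60 + 27) × 60 + 24 = 160044.
Real time: 160044 / (60) = 13337/5 s.
Target frame: (13337/5) × (48) = 640176/5 ≈ 128035.200 → 128035.
At 48 labels/s: frame 128035 → 00:44:27:19.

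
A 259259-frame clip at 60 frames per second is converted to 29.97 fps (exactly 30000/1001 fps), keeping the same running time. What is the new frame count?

Target frames = source frames × (target rate / source rate) = 259259 × (30000/1001)/(60) = 259259 × 500/1001 = 129500.

129500 frames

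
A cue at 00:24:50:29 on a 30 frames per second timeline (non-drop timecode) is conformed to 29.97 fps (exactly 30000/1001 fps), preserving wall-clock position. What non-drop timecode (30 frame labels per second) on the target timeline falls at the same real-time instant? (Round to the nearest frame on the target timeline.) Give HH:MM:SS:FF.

00:24:49:14

Source frame index: (0×3600 + 24×60 + 50) × 30 + 29 = 44729.
Real time: 44729 / (30) = 44729/30 s.
Target frame: (44729/30) × (30000/1001) = 44729000/1001 ≈ 44684.316 → 44684.
At 30 labels/s: frame 44684 → 00:24:49:14.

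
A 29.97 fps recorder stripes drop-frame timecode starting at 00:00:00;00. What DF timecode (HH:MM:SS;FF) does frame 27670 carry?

Each 10-minute DF block holds 10 × 60 × 30 − 9 × 2 = 17982 frames. 27670 ÷ 17982 → 1 full block, remainder 9688.
Within the partial block the first minute is 1800 frames and each further minute 1798, so 5 further minute boundaries passed. Total skipped labels = 18 × 1 + 2 × 5 = 28.
Non-drop label index = 27670 + 28 = 27698; at 30 labels/s that is 00:15:23:08, i.e. DF 00:15:23;08.

00:15:23;08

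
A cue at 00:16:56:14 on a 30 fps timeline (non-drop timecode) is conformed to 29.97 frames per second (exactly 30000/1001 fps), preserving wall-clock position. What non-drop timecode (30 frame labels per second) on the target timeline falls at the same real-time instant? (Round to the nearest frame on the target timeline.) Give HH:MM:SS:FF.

00:16:55:14

Source frame index: (0×3600 + 16×60 + 56) × 30 + 14 = 30494.
Real time: 30494 / (30) = 15247/15 s.
Target frame: (15247/15) × (30000/1001) = 30494000/1001 ≈ 30463.536 → 30464.
At 30 labels/s: frame 30464 → 00:16:55:14.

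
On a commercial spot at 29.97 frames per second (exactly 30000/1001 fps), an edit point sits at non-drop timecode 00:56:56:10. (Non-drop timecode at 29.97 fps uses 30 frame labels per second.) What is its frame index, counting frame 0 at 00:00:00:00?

frame 102490

Total seconds to the label: (0 × 3600 + 56 × 60 + 56) = 3416.
Frame index = 3416 × 30 + 10 = 102490.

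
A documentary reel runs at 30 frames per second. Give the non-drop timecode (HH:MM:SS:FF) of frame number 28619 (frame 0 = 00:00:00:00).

00:15:53:29

28619 ÷ 30 = 953 full seconds, remainder 29 frames.
953 s = 0 h 15 min 53 s.
Timecode: 00:15:53:29.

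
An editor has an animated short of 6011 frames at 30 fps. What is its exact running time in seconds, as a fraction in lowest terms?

Running time = 6011 ÷ (30) = 6011 × 1/30 = 6011/30 s.

6011/30 seconds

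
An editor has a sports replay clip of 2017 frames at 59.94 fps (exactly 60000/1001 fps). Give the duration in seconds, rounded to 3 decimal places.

Running time = 2017 × 1001/60000 = 2019017/60000 s ≈ 33.650 s.

33.650 seconds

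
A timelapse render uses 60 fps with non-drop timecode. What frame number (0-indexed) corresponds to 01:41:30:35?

frame 365435

Total seconds to the label: (1 × 3600 + 41 × 60 + 30) = 6090.
Frame index = 6090 × 60 + 35 = 365435.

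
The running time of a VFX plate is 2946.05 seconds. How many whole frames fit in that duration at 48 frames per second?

141410 frames

Frames = 2946.05 × 48 = 707052/5 ≈ 141410.4000.
Complete frames: 141410.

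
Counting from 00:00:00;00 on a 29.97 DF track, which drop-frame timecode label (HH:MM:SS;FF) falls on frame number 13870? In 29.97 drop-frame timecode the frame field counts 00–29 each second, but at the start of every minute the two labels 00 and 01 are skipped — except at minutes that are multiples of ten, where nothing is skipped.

00:07:42;24

Ten DF minutes hold 17982 frames, so frame 13870 lies in block 0 (frames 0–17981) with 13870 frames into that block.
The block's first minute is 1800 frames and the rest 1798 each; 13870 frames reaches minute 7, so 0 × 18 + 7 × 2 = 14 labels have been skipped so far.
Adding those back, label number 13870 + 14 = 13884 at 30 labels/s is 462 s + 24 f = 0 h 7 min 42 s frame 24, i.e. 00:07:42;24.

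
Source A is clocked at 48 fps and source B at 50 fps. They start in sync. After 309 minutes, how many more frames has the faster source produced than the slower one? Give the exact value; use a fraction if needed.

309 min = 18540 s.
A emits 48 × 18540 = 889920 frames; B emits 50 × 18540 = 927000.
Difference = 37080 frames; B is ahead of A.

37080 frames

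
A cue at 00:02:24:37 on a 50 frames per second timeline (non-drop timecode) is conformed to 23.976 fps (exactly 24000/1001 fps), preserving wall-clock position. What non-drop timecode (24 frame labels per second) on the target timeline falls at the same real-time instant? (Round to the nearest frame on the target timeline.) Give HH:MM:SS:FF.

00:02:24:14

Source frame index: (0×3600 + 2×60 + 24) × 50 + 37 = 7237.
Real time: 7237 / (50) = 7237/50 s.
Target frame: (7237/50) × (24000/1001) = 3473760/1001 ≈ 3470.290 → 3470.
At 24 labels/s: frame 3470 → 00:02:24:14.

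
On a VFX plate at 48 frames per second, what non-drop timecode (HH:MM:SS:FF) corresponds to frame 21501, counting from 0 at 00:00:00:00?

21501 ÷ 48 = 447 full seconds, remainder 45 frames.
447 s = 0 h 7 min 27 s.
Timecode: 00:07:27:45.

00:07:27:45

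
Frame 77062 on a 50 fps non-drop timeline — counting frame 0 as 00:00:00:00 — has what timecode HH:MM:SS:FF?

00:25:41:12

77062 ÷ 50 = 1541 full seconds, remainder 12 frames.
1541 s = 0 h 25 min 41 s.
Timecode: 00:25:41:12.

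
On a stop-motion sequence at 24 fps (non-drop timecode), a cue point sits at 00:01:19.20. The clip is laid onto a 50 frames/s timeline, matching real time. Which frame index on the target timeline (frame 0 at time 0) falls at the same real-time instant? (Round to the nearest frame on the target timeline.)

frame 3992

Source frame index: (0×3600 + 1×60 + 19) × 24 + 20 = 1916.
Real time: 1916 / (24) = 479/6 s.
Target frame: (479/6) × (50) = 11975/3 ≈ 3991.667 → 3992.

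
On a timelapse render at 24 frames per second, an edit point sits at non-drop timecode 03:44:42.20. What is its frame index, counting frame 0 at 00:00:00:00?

frame 323588

Total seconds to the label: (3 × 3600 + 44 × 60 + 42) = 13482.
Frame index = 13482 × 24 + 20 = 323588.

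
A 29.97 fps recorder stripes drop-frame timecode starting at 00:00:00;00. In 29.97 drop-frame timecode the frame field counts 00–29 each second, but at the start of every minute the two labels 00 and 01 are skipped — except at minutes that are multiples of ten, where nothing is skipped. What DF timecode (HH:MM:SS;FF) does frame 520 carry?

00:00:17;10

Ten DF minutes hold 17982 frames, so frame 520 lies in block 0 (frames 0–17981) with 520 frames into that block.
The block's first minute is 1800 frames and the rest 1798 each; 520 frames reaches minute 0, so 0 × 18 + 0 × 2 = 0 labels have been skipped so far.
Adding those back, label number 520 + 0 = 520 at 30 labels/s is 17 s + 10 f = 0 h 0 min 17 s frame 10, i.e. 00:00:17;10.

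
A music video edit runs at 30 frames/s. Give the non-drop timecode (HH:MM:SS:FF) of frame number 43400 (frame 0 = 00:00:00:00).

43400 ÷ 30 = 1446 full seconds, remainder 20 frames.
1446 s = 0 h 24 min 6 s.
Timecode: 00:24:06:20.

00:24:06:20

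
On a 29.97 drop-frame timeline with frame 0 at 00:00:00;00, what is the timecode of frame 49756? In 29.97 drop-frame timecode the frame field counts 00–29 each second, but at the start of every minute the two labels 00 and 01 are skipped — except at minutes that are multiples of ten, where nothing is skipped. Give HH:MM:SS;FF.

00:27:40;06

Ten DF minutes hold 17982 frames, so frame 49756 lies in block 2 (frames 35964–53945) with 13792 frames into that block.
The block's first minute is 1800 frames and the rest 1798 each; 13792 frames reaches minute 7, so 2 × 18 + 7 × 2 = 50 labels have been skipped so far.
Adding those back, label number 49756 + 50 = 49806 at 30 labels/s is 1660 s + 6 f = 0 h 27 min 40 s frame 6, i.e. 00:27:40;06.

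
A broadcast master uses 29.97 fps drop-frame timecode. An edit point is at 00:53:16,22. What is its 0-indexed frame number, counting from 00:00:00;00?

Complete 10-minute blocks: 5, each 17982 frames → 89910.
Remaining 3 whole minutes in the current block: 1800 + 2 × 1798 = 5396 frames.
Within the current minute: 16 × 30 + 22 − 2 = 500 (labels ;00/;01 skipped at this minute). Total = 89910 + 5396 + 500 = 95806.

95806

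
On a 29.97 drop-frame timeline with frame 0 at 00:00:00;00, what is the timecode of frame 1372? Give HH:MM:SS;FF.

Ten DF minutes hold 17982 frames, so frame 1372 lies in block 0 (frames 0–17981) with 1372 frames into that block.
The block's first minute is 1800 frames and the rest 1798 each; 1372 frames reaches minute 0, so 0 × 18 + 0 × 2 = 0 labels have been skipped so far.
Adding those back, label number 1372 + 0 = 1372 at 30 labels/s is 45 s + 22 f = 0 h 0 min 45 s frame 22, i.e. 00:00:45;22.

00:00:45;22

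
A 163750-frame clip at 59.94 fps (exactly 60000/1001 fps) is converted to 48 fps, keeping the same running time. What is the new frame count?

131131 frames

Target frames = source frames × (target rate / source rate) = 163750 × (48)/(60000/1001) = 163750 × 1001/1250 = 131131.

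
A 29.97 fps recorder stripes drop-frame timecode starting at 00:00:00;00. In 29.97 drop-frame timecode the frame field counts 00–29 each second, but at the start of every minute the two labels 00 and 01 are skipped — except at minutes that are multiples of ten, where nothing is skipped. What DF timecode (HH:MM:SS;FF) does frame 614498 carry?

Ten DF minutes hold 17982 frames, so frame 614498 lies in block 34 (frames 611388–629369) with 3110 frames into that block.
The block's first minute is 1800 frames and the rest 1798 each; 3110 frames reaches minute 1, so 34 × 18 + 1 × 2 = 614 labels have been skipped so far.
Adding those back, label number 614498 + 614 = 615112 at 30 labels/s is 20503 s + 22 f = 5 h 41 min 43 s frame 22, i.e. 05:41:43;22.

05:41:43;22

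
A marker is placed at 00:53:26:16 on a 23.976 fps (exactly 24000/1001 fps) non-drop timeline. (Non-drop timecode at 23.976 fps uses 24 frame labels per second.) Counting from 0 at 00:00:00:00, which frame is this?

Total seconds to the label: (0 × 3600 + 53 × 60 + 26) = 3206.
Frame index = 3206 × 24 + 16 = 76960.

76960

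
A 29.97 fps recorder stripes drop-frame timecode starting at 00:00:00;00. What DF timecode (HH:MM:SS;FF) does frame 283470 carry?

Ten DF minutes hold 17982 frames, so frame 283470 lies in block 15 (frames 269730–287711) with 13740 frames into that block.
The block's first minute is 1800 frames and the rest 1798 each; 13740 frames reaches minute 7, so 15 × 18 + 7 × 2 = 284 labels have been skipped so far.
Adding those back, label number 283470 + 284 = 283754 at 30 labels/s is 9458 s + 14 f = 2 h 37 min 38 s frame 14, i.e. 02:37:38;14.

02:37:38;14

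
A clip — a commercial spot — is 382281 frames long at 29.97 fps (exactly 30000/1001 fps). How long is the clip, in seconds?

12755.4427 seconds

Running time = 382281 / (30000/1001) = 12755.4427 s.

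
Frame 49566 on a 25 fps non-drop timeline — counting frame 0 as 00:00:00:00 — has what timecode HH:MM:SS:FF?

00:33:02:16

49566 ÷ 25 = 1982 full seconds, remainder 16 frames.
1982 s = 0 h 33 min 2 s.
Timecode: 00:33:02:16.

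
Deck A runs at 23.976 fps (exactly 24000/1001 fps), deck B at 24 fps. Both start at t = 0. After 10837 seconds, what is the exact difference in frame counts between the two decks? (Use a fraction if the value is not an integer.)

260088/1001 frames

A emits 24000/1001 × 10837 = 260088000/1001 frames; B emits 24 × 10837 = 260088.
Difference = 260088/1001 frames (≈ 259.8282); B is ahead of A.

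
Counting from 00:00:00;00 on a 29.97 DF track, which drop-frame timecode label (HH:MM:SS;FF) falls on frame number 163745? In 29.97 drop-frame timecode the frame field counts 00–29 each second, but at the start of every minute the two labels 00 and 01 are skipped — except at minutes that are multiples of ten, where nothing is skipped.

01:31:03;19

Each 10-minute DF block holds 10 × 60 × 30 − 9 × 2 = 17982 frames. 163745 ÷ 17982 → 9 full blocks, remainder 1907.
Within the partial block the first minute is 1800 frames and each further minute 1798, so 1 further minute boundary passed. Total skipped labels = 18 × 9 + 2 × 1 = 164.
Non-drop label index = 163745 + 164 = 163909; at 30 labels/s that is 01:31:03:19, i.e. DF 01:31:03;19.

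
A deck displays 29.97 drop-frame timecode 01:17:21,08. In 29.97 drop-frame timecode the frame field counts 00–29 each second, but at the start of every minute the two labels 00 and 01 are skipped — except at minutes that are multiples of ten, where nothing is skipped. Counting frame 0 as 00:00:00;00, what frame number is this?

139098

As if non-drop at 30 labels/s: (1 × 3600 + 17 × 60 + 21) × 30 + 8 = 139238.
Minute boundaries passed: 77; those not divisible by 10: 77 − 7 = 70; dropped labels = 2 × 70 = 140.
Actual frame index = 139238 − 140 = 139098.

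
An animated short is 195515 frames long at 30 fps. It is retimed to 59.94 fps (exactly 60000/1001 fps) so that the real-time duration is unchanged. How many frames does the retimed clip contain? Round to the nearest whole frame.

Frames at target rate = 195515 × (60000/1001) / (30) = 391030000/1001 ≈ 390639.361.
Nearest whole frame: 390639.

390639 frames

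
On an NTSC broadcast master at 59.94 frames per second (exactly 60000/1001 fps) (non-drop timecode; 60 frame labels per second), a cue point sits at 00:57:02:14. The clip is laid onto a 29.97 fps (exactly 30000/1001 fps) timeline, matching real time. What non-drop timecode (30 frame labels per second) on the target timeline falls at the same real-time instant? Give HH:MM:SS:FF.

Source frame index: (0×3600 + 57×60 + 2) × 60 + 14 = 205334.
Real time: 205334 / (60000/1001) = 102769667/30000 s.
Target frame: (102769667/30000) × (30000/1001) = 102667.
At 30 labels/s: frame 102667 → 00:57:02:07.

00:57:02:07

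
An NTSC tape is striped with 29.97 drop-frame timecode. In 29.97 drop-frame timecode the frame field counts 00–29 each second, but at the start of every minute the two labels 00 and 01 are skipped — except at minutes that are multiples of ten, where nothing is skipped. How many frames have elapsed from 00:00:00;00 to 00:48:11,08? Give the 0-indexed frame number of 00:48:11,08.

Complete 10-minute blocks: 4, each 17982 frames → 71928.
Remaining 8 whole minutes in the current block: 1800 + 7 × 1798 = 14386 frames.
Within the current minute: 11 × 30 + 8 − 2 = 336 (labels ;00/;01 skipped at this minute). Total = 71928 + 14386 + 336 = 86650.

86650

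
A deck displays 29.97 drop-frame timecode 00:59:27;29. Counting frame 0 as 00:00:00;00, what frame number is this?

106931

Complete 10-minute blocks: 5, each 17982 frames → 89910.
Remaining 9 whole minutes in the current block: 1800 + 8 × 1798 = 16184 frames.
Within the current minute: 27 × 30 + 29 − 2 = 837 (labels ;00/;01 skipped at this minute). Total = 89910 + 16184 + 837 = 106931.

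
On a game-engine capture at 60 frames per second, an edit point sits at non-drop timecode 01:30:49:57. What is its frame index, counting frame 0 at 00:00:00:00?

326997

Total seconds to the label: (1 × 3600 + 30 × 60 + 49) = 5449.
Frame index = 5449 × 60 + 57 = 326997.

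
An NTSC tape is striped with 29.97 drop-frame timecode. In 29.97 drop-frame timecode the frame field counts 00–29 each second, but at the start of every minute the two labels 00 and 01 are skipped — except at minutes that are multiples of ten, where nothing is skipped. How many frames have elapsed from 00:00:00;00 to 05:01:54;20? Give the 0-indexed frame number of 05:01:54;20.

As if non-drop at 30 labels/s: (5 × 3600 + 1 × 60 + 54) × 30 + 20 = 543440.
Minute boundaries passed: 301; those not divisible by 10: 301 − 30 = 271; dropped labels = 2 × 271 = 542.
Actual frame index = 543440 − 542 = 542898.

542898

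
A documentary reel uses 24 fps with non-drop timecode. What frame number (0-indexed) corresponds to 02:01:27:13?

Total seconds to the label: (2 × 3600 + 1 × 60 + 27) = 7287.
Frame index = 7287 × 24 + 13 = 174901.

frame 174901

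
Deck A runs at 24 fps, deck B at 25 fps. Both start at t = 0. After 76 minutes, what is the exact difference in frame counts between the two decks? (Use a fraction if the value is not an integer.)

76 min = 4560 s.
A emits 24 × 4560 = 109440 frames; B emits 25 × 4560 = 114000.
Difference = 4560 frames; B is ahead of A.

4560 frames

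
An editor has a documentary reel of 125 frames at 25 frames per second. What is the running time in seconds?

5 seconds

Running time = 125 / (25) = 5 s.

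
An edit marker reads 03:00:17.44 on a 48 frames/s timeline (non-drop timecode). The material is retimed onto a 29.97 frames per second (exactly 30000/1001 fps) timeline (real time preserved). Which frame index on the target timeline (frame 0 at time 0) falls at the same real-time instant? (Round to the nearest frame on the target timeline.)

Source frame index: (3×3600 + 0×60 + 17) × 48 + 44 = 519260.
Real time: 519260 / (48) = 129815/12 s.
Target frame: (129815/12) × (30000/1001) = 46362500/143 ≈ 324213.287 → 324213.

frame 324213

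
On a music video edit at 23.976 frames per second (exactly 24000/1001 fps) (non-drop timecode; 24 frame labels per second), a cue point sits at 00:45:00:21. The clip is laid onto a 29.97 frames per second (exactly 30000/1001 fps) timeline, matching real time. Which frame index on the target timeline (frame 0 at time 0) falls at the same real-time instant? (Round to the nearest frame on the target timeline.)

frame 81026

Source frame index: (0×3600 + 45×60 + 0) × 24 + 21 = 64821.
Real time: 64821 / (24000/1001) = 21628607/8000 s.
Target frame: (21628607/8000) × (30000/1001) = 324105/4 ≈ 81026.250 → 81026.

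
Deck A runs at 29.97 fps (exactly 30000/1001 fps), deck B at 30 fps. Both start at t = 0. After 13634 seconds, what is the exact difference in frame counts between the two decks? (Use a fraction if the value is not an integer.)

A emits 30000/1001 × 13634 = 409020000/1001 frames; B emits 30 × 13634 = 409020.
Difference = 409020/1001 frames (≈ 408.6114); B is ahead of A.

409020/1001 frames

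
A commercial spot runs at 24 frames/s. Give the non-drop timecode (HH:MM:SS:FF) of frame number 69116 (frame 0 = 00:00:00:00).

69116 ÷ 24 = 2879 full seconds, remainder 20 frames.
2879 s = 0 h 47 min 59 s.
Timecode: 00:47:59:20.

00:47:59:20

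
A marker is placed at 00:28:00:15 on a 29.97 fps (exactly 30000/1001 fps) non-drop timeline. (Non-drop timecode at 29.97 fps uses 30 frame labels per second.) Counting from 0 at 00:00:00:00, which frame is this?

frame 50415

Total seconds to the label: (0 × 3600 + 28 × 60 + 0) = 1680.
Frame index = 1680 × 30 + 15 = 50415.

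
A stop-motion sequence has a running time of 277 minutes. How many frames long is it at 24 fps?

398880 frames

277 min = 16620 s.
Frames = 16620 × 24 = 398880.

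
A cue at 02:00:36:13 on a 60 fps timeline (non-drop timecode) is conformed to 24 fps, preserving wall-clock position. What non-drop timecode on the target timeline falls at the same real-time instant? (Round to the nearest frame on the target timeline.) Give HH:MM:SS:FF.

02:00:36:05

Source frame index: (2×3600 + 0×60 + 36) × 60 + 13 = 434173.
Real time: 434173 / (60) = 434173/60 s.
Target frame: (434173/60) × (24) = 868346/5 ≈ 173669.200 → 173669.
At 24 labels/s: frame 173669 → 02:00:36:05.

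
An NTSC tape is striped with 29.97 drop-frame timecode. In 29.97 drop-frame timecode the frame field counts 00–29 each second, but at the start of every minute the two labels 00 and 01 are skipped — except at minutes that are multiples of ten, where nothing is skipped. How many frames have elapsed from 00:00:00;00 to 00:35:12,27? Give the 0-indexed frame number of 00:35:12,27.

63323

As if non-drop at 30 labels/s: (0 × 3600 + 35 × 60 + 12) × 30 + 27 = 63387.
Minute boundaries passed: 35; those not divisible by 10: 35 − 3 = 32; dropped labels = 2 × 32 = 64.
Actual frame index = 63387 − 64 = 63323.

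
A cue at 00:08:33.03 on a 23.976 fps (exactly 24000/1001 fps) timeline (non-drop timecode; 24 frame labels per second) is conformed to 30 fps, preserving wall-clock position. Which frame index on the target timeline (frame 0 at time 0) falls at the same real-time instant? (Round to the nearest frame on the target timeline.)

frame 15409

Source frame index: (0×3600 + 8×60 + 33) × 24 + 3 = 12315.
Real time: 12315 / (24000/1001) = 821821/1600 s.
Target frame: (821821/1600) × (30) = 2465463/160 ≈ 15409.144 → 15409.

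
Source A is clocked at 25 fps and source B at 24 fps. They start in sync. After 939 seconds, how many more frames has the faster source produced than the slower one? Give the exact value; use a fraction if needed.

939 frames

A emits 25 × 939 = 23475 frames; B emits 24 × 939 = 22536.
Difference = 939 frames; B is behind A.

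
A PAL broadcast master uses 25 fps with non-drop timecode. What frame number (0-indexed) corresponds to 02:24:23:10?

Total seconds to the label: (2 × 3600 + 24 × 60 + 23) = 8663.
Frame index = 8663 × 25 + 10 = 216585.

216585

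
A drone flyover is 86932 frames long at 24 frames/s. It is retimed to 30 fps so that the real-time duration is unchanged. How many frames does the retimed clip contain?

Target frames = source frames × (target rate / source rate) = 86932 × (30)/(24) = 86932 × 5/4 = 108665.

108665 frames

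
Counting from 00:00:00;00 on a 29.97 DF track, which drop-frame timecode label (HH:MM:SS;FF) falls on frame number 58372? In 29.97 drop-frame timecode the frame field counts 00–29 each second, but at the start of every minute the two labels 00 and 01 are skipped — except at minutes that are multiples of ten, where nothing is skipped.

00:32:27;20

Each 10-minute DF block holds 10 × 60 × 30 − 9 × 2 = 17982 frames. 58372 ÷ 17982 → 3 full blocks, remainder 4426.
Within the partial block the first minute is 1800 frames and each further minute 1798, so 2 further minute boundaries passed. Total skipped labels = 18 × 3 + 2 × 2 = 58.
Non-drop label index = 58372 + 58 = 58430; at 30 labels/s that is 00:32:27:20, i.e. DF 00:32:27;20.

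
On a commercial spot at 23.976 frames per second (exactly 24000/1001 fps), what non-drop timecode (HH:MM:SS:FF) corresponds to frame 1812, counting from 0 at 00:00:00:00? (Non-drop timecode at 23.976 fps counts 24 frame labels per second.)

1812 ÷ 24 = 75 full seconds, remainder 12 frames.
75 s = 0 h 1 min 15 s.
Timecode: 00:01:15:12.

00:01:15:12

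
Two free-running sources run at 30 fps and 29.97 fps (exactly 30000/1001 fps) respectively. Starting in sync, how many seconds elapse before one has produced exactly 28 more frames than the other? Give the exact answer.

14014/15 seconds

The gap grows by |30000/1001 − 30| = 30/1001 frames per second.
Time for a 28-frame gap: 28 ÷ (30/1001) = 14014/15 s.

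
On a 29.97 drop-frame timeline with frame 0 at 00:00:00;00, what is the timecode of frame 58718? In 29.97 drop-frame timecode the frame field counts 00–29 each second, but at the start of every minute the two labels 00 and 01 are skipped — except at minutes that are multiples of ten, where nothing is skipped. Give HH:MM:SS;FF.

00:32:39;06

Each 10-minute DF block holds 10 × 60 × 30 − 9 × 2 = 17982 frames. 58718 ÷ 17982 → 3 full blocks, remainder 4772.
Within the partial block the first minute is 1800 frames and each further minute 1798, so 2 further minute boundaries passed. Total skipped labels = 18 × 3 + 2 × 2 = 58.
Non-drop label index = 58718 + 58 = 58776; at 30 labels/s that is 00:32:39:06, i.e. DF 00:32:39;06.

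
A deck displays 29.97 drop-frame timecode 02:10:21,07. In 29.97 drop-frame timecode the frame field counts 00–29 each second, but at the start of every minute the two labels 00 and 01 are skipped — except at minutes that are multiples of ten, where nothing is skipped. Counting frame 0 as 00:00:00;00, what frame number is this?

234403

Complete 10-minute blocks: 13, each 17982 frames → 233766.
Remaining 0 whole minutes in the current block: 0 frames.
Within the current minute: 21 × 30 + 7 = 637. Total = 233766 + 0 + 637 = 234403.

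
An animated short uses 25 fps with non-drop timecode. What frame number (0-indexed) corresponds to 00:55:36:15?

frame 83415

Total seconds to the label: (0 × 3600 + 55 × 60 + 36) = 3336.
Frame index = 3336 × 25 + 15 = 83415.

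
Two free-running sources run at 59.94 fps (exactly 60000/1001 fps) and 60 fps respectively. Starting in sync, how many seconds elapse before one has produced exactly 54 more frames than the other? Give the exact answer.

The gap grows by |60 − 60000/1001| = 60/1001 frames per second.
Time for a 54-frame gap: 54 ÷ (60/1001) = 900.9 s.

900.9 seconds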